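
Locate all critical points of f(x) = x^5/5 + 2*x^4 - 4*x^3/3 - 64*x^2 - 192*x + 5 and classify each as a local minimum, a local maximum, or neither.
f'(x) = x^4 + 8*x^3 - 4*x^2 - 128*x - 192

Solve f'(x) = 0:
  Factor: x^4 + 8*x^3 - 4*x^2 - 128*x - 192 = (x - 4)*(x + 2)*(x + 4)*(x + 6) = 0.
  ⇒ x = -6, -4, -2, 4

f''(x) = 4*x^3 + 24*x^2 - 8*x - 128
Second-derivative test at each critical point:
  f''(-6) = -80 < 0 → local maximum
  f''(-4) = 32 > 0 → local minimum
  f''(-2) = -48 < 0 → local maximum
  f''(4) = 480 > 0 → local minimum

Critical points: x = -6 (local maximum); x = -4 (local minimum); x = -2 (local maximum); x = 4 (local minimum)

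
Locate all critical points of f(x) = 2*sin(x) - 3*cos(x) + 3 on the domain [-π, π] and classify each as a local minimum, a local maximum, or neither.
f'(x) = 3*sin(x) + 2*cos(x)

Solve f'(x) = 0 on [-π, π]:
  f'(x) = 0 ⇔ 2*cos(x) = -3*sin(x) ⇔ tan(x) = -2/3, i.e. x = arctan(-2/3) + nπ; keep the solutions lying in [-π, π].
  ⇒ x = -atan(2/3) ≈ -0.5880, pi - atan(2/3) ≈ 2.5536

f''(x) = -2*sin(x) + 3*cos(x)
Second-derivative test at each critical point:
  f''(-0.5880) = 3.6056 > 0 → local minimum
  f''(2.5536) = -3.6056 < 0 → local maximum

Critical points: x = -atan(2/3) ≈ -0.5880 (local minimum); x = pi - atan(2/3) ≈ 2.5536 (local maximum)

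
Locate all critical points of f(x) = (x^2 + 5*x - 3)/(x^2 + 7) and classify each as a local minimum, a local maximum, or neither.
f'(x) = 5*(-x^2 + 4*x + 7)/(x^4 + 14*x^2 + 49)

Solve f'(x) = 0:
  f'(x) = -5*(x^2 - 4*x - 7)/(x^2 + 7)^2; the denominator is positive wherever f is defined, so f'(x) = 0 ⇔ -5*x^2 + 20*x + 35 = 0.
  Factor: -5*x^2 + 20*x + 35 = -5*(x^2 - 4*x - 7); x^2 - 4*x - 7 = 0 has no rational roots; quadratic formula: x = (4 ± √44)/2.
  ⇒ x = 2 - sqrt(11) ≈ -1.3166, 2 + sqrt(11) ≈ 5.3166

f''(x) = 10*(x^3 - 6*x^2 - 21*x + 14)/(x^6 + 21*x^4 + 147*x^2 + 343)
Second-derivative test at each critical point:
  f''(-1.3166) = 0.4348 > 0 → local minimum
  f''(5.3166) = -0.0267 < 0 → local maximum

Critical points: x = 2 - sqrt(11) ≈ -1.3166 (local minimum); x = 2 + sqrt(11) ≈ 5.3166 (local maximum)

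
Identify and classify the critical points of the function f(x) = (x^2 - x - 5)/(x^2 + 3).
f'(x) = (x^2 + 16*x - 3)/(x^4 + 6*x^2 + 9)

Solve f'(x) = 0:
  f'(x) = (x^2 + 16*x - 3)/(x^2 + 3)^2; the denominator is positive wherever f is defined, so f'(x) = 0 ⇔ x^2 + 16*x - 3 = 0.
  x^2 + 16*x - 3 = 0 has no rational roots; quadratic formula: x = (-16 ± √268)/2.
  ⇒ x = -sqrt(67) - 8 ≈ -16.1854, -8 + sqrt(67) ≈ 0.1854

f''(x) = 2*(-x^3 - 24*x^2 + 9*x + 24)/(x^6 + 9*x^4 + 27*x^2 + 27)
Second-derivative test at each critical point:
  f''(-16.1854) = -2.332e-04 < 0 → local maximum
  f''(0.1854) = 1.7780 > 0 → local minimum

Critical points: x = -sqrt(67) - 8 ≈ -16.1854 (local maximum); x = -8 + sqrt(67) ≈ 0.1854 (local minimum)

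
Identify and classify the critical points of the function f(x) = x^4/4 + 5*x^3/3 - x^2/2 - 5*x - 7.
f'(x) = x^3 + 5*x^2 - x - 5

Solve f'(x) = 0:
  Factor: x^3 + 5*x^2 - x - 5 = (x - 1)*(x + 1)*(x + 5) = 0.
  ⇒ x = -5, -1, 1

f''(x) = 3*x^2 + 10*x - 1
Second-derivative test at each critical point:
  f''(-5) = 24 > 0 → local minimum
  f''(-1) = -8 < 0 → local maximum
  f''(1) = 12 > 0 → local minimum

Critical points: x = -5 (local minimum); x = -1 (local maximum); x = 1 (local minimum)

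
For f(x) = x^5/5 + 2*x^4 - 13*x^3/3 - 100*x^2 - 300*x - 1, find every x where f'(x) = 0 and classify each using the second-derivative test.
f'(x) = x^4 + 8*x^3 - 13*x^2 - 200*x - 300

Solve f'(x) = 0:
  Factor: x^4 + 8*x^3 - 13*x^2 - 200*x - 300 = (x - 5)*(x + 2)*(x + 5)*(x + 6) = 0.
  ⇒ x = -6, -5, -2, 5

f''(x) = 4*x^3 + 24*x^2 - 26*x - 200
Second-derivative test at each critical point:
  f''(-6) = -44 < 0 → local maximum
  f''(-5) = 30 > 0 → local minimum
  f''(-2) = -84 < 0 → local maximum
  f''(5) = 770 > 0 → local minimum

Critical points: x = -6 (local maximum); x = -5 (local minimum); x = -2 (local maximum); x = 5 (local minimum)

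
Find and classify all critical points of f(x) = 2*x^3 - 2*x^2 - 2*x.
f'(x) = 6*x^2 - 4*x - 2

Solve f'(x) = 0:
  Factor: 6*x^2 - 4*x - 2 = 2*(x - 1)*(3*x + 1) = 0.
  ⇒ x = -1/3, 1

f''(x) = 12*x - 4
Second-derivative test at each critical point:
  f''(-1/3) = -8 < 0 → local maximum
  f''(1) = 8 > 0 → local minimum

Critical points: x = -1/3 (local maximum); x = 1 (local minimum)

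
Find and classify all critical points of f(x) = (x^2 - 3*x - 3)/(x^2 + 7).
f'(x) = (3*x^2 + 20*x - 21)/(x^4 + 14*x^2 + 49)

Solve f'(x) = 0:
  f'(x) = (3*x^2 + 20*x - 21)/(x^2 + 7)^2; the denominator is positive wherever f is defined, so f'(x) = 0 ⇔ 3*x^2 + 20*x - 21 = 0.
  3*x^2 + 20*x - 21 = 0 has no rational roots; quadratic formula: x = (-20 ± √652)/6.
  ⇒ x = -sqrt(163)/3 - 10/3 ≈ -7.5890, -10/3 + sqrt(163)/3 ≈ 0.9224

f''(x) = 2*(-3*x^3 - 30*x^2 + 63*x + 70)/(x^6 + 21*x^4 + 147*x^2 + 343)
Second-derivative test at each critical point:
  f''(-7.5890) = -0.0061 < 0 → local maximum
  f''(0.9224) = 0.4143 > 0 → local minimum

Critical points: x = -sqrt(163)/3 - 10/3 ≈ -7.5890 (local maximum); x = -10/3 + sqrt(163)/3 ≈ 0.9224 (local minimum)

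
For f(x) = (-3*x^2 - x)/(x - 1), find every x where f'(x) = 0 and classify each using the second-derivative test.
f'(x) = (-3*x^2 + 6*x + 1)/(x^2 - 2*x + 1)

Solve f'(x) = 0:
  f'(x) = -(3*x^2 - 6*x - 1)/(x - 1)^2; the denominator is positive wherever f is defined, so f'(x) = 0 ⇔ -3*x^2 + 6*x + 1 = 0.
  3*x^2 - 6*x - 1 = 0 has no rational roots; quadratic formula: x = (6 ± √48)/6.
  ⇒ x = 1 - 2*sqrt(3)/3 ≈ -0.1547, 1 + 2*sqrt(3)/3 ≈ 2.1547

f''(x) = -8/(x^3 - 3*x^2 + 3*x - 1)
Second-derivative test at each critical point:
  f''(-0.1547) = 5.1962 > 0 → local minimum
  f''(2.1547) = -5.1962 < 0 → local maximum

Critical points: x = 1 - 2*sqrt(3)/3 ≈ -0.1547 (local minimum); x = 1 + 2*sqrt(3)/3 ≈ 2.1547 (local maximum)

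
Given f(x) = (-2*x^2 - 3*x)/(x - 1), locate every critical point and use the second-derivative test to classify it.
f'(x) = (-2*x^2 + 4*x + 3)/(x^2 - 2*x + 1)

Solve f'(x) = 0:
  f'(x) = -(2*x^2 - 4*x - 3)/(x - 1)^2; the denominator is positive wherever f is defined, so f'(x) = 0 ⇔ -2*x^2 + 4*x + 3 = 0.
  2*x^2 - 4*x - 3 = 0 has no rational roots; quadratic formula: x = (4 ± √40)/4.
  ⇒ x = 1 - sqrt(10)/2 ≈ -0.5811, 1 + sqrt(10)/2 ≈ 2.5811

f''(x) = -10/(x^3 - 3*x^2 + 3*x - 1)
Second-derivative test at each critical point:
  f''(-0.5811) = 2.5298 > 0 → local minimum
  f''(2.5811) = -2.5298 < 0 → local maximum

Critical points: x = 1 - sqrt(10)/2 ≈ -0.5811 (local minimum); x = 1 + sqrt(10)/2 ≈ 2.5811 (local maximum)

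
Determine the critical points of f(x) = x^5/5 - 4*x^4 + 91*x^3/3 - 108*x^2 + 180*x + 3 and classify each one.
f'(x) = x^4 - 16*x^3 + 91*x^2 - 216*x + 180

Solve f'(x) = 0:
  Factor: x^4 - 16*x^3 + 91*x^2 - 216*x + 180 = (x - 6)*(x - 5)*(x - 3)*(x - 2) = 0.
  ⇒ x = 2, 3, 5, 6

f''(x) = 4*x^3 - 48*x^2 + 182*x - 216
Second-derivative test at each critical point:
  f''(2) = -12 < 0 → local maximum
  f''(3) = 6 > 0 → local minimum
  f''(5) = -6 < 0 → local maximum
  f''(6) = 12 > 0 → local minimum

Critical points: x = 2 (local maximum); x = 3 (local minimum); x = 5 (local maximum); x = 6 (local minimum)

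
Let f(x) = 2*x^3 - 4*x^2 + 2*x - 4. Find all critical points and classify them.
f'(x) = 6*x^2 - 8*x + 2

Solve f'(x) = 0:
  Factor: 6*x^2 - 8*x + 2 = 2*(x - 1)*(3*x - 1) = 0.
  ⇒ x = 1/3, 1

f''(x) = 12*x - 8
Second-derivative test at each critical point:
  f''(1/3) = -4 < 0 → local maximum
  f''(1) = 4 > 0 → local minimum

Critical points: x = 1/3 (local maximum); x = 1 (local minimum)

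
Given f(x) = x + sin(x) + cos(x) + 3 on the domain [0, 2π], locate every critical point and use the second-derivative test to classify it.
f'(x) = -sin(x) + cos(x) + 1

Solve f'(x) = 0 on [0, 2π]:
  f'(x) = 0 ⇔ -sin(x) + cos(x) = -1. Write the left side as R·cos(x + φ) with R = √(1² + 1²) = sqrt(2), cos φ = sqrt(2)/2, sin φ = sqrt(2)/2; then cos(x + φ) = -sqrt(2)/2. Solve for x and keep the solutions lying in [0, 2π].
  ⇒ x = pi/2 ≈ 1.5708, pi ≈ 3.1416

f''(x) = -sin(x) - cos(x)
Second-derivative test at each critical point:
  f''(1.5708) = -1 < 0 → local maximum
  f''(3.1416) = 1 > 0 → local minimum

Critical points: x = pi/2 ≈ 1.5708 (local maximum); x = pi ≈ 3.1416 (local minimum)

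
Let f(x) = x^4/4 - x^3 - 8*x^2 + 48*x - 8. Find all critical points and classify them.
f'(x) = x^3 - 3*x^2 - 16*x + 48

Solve f'(x) = 0:
  Factor: x^3 - 3*x^2 - 16*x + 48 = (x - 4)*(x - 3)*(x + 4) = 0.
  ⇒ x = -4, 3, 4

f''(x) = 3*x^2 - 6*x - 16
Second-derivative test at each critical point:
  f''(-4) = 56 > 0 → local minimum
  f''(3) = -7 < 0 → local maximum
  f''(4) = 8 > 0 → local minimum

Critical points: x = -4 (local minimum); x = 3 (local maximum); x = 4 (local minimum)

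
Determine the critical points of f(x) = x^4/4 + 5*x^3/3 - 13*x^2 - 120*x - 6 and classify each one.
f'(x) = x^3 + 5*x^2 - 26*x - 120

Solve f'(x) = 0:
  Factor: x^3 + 5*x^2 - 26*x - 120 = (x - 5)*(x + 4)*(x + 6) = 0.
  ⇒ x = -6, -4, 5

f''(x) = 3*x^2 + 10*x - 26
Second-derivative test at each critical point:
  f''(-6) = 22 > 0 → local minimum
  f''(-4) = -18 < 0 → local maximum
  f''(5) = 99 > 0 → local minimum

Critical points: x = -6 (local minimum); x = -4 (local maximum); x = 5 (local minimum)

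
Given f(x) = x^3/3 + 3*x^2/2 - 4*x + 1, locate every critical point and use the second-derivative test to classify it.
f'(x) = x^2 + 3*x - 4

Solve f'(x) = 0:
  Factor: x^2 + 3*x - 4 = (x - 1)*(x + 4) = 0.
  ⇒ x = -4, 1

f''(x) = 2*x + 3
Second-derivative test at each critical point:
  f''(-4) = -5 < 0 → local maximum
  f''(1) = 5 > 0 → local minimum

Critical points: x = -4 (local maximum); x = 1 (local minimum)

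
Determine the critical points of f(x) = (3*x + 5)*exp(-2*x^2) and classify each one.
f'(x) = (-4*x*(3*x + 5) + 3)*exp(-2*x^2)

Solve f'(x) = 0:
  f'(x) = (-12*x^2 - 20*x + 3)·exp(-2*x^2) and exp(-2*x^2) > 0 for every x, so f'(x) = 0 ⇔ -12*x^2 - 20*x + 3 = 0.
  12*x^2 + 20*x - 3 = 0 has no rational roots; quadratic formula: x = (-20 ± √544)/24.
  ⇒ x = -sqrt(34)/6 - 5/6 ≈ -1.8052, -5/6 + sqrt(34)/6 ≈ 0.1385

f''(x) = 4*(4*x^2*(3*x + 5) - 9*x - 5)*exp(-2*x^2)
Second-derivative test at each critical point:
  f''(-1.8052) = 0.0345 > 0 → local minimum
  f''(0.1385) = -22.4460 < 0 → local maximum

Critical points: x = -sqrt(34)/6 - 5/6 ≈ -1.8052 (local minimum); x = -5/6 + sqrt(34)/6 ≈ 0.1385 (local maximum)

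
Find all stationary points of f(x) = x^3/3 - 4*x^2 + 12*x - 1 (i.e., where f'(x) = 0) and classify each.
f'(x) = x^2 - 8*x + 12

Solve f'(x) = 0:
  Factor: x^2 - 8*x + 12 = (x - 6)*(x - 2) = 0.
  ⇒ x = 2, 6

f''(x) = 2*x - 8
Second-derivative test at each critical point:
  f''(2) = -4 < 0 → local maximum
  f''(6) = 4 > 0 → local minimum

Critical points: x = 2 (local maximum); x = 6 (local minimum)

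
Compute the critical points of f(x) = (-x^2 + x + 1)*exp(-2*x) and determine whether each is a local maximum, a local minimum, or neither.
f'(x) = (2*x^2 - 4*x - 1)*exp(-2*x)

Solve f'(x) = 0:
  f'(x) = (2*x^2 - 4*x - 1)·exp(-2*x) and exp(-2*x) > 0 for every x, so f'(x) = 0 ⇔ 2*x^2 - 4*x - 1 = 0.
  2*x^2 - 4*x - 1 = 0 has no rational roots; quadratic formula: x = (4 ± √24)/4.
  ⇒ x = 1 - sqrt(6)/2 ≈ -0.2247, 1 + sqrt(6)/2 ≈ 2.2247

f''(x) = 2*(-2*x^2 + 6*x - 1)*exp(-2*x)
Second-derivative test at each critical point:
  f''(-0.2247) = -7.6792 < 0 → local maximum
  f''(2.2247) = 0.0572 > 0 → local minimum

Critical points: x = 1 - sqrt(6)/2 ≈ -0.2247 (local maximum); x = 1 + sqrt(6)/2 ≈ 2.2247 (local minimum)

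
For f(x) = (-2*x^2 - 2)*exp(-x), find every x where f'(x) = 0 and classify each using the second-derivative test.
f'(x) = 2*(x^2 - 2*x + 1)*exp(-x)

Solve f'(x) = 0:
  f'(x) = (2*x^2 - 4*x + 2)·exp(-x) and exp(-x) > 0 for every x, so f'(x) = 0 ⇔ 2*x^2 - 4*x + 2 = 0.
  Factor: 2*x^2 - 4*x + 2 = 2*(x - 1)^2 = 0.
  ⇒ x = 1

f''(x) = 2*(-x^2 + 4*x - 3)*exp(-x)
Second-derivative test at each critical point:
  f''(1) = 0, so the second-derivative test is inconclusive; use the first-derivative test: f'(3/4) = 0.0590, f'(5/4) = 0.0358 — f' is positive on both sides (no sign change) → neither a local maximum nor a local minimum

Critical points: x = 1 (neither)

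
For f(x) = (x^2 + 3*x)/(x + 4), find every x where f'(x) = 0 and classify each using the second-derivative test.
f'(x) = (x^2 + 8*x + 12)/(x^2 + 8*x + 16)

Solve f'(x) = 0:
  f'(x) = (x + 2)*(x + 6)/(x + 4)^2; the denominator is positive wherever f is defined, so f'(x) = 0 ⇔ x^2 + 8*x + 12 = 0.
  Factor: x^2 + 8*x + 12 = (x + 2)*(x + 6) = 0.
  ⇒ x = -6, -2

f''(x) = 8/(x^3 + 12*x^2 + 48*x + 64)
Second-derivative test at each critical point:
  f''(-6) = -1 < 0 → local maximum
  f''(-2) = 1 > 0 → local minimum

Critical points: x = -6 (local maximum); x = -2 (local minimum)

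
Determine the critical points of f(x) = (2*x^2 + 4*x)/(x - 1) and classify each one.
f'(x) = 2*(x^2 - 2*x - 2)/(x^2 - 2*x + 1)

Solve f'(x) = 0:
  f'(x) = 2*(x^2 - 2*x - 2)/(x - 1)^2; the denominator is positive wherever f is defined, so f'(x) = 0 ⇔ 2*x^2 - 4*x - 4 = 0.
  Factor: 2*x^2 - 4*x - 4 = 2*(x^2 - 2*x - 2); x^2 - 2*x - 2 = 0 has no rational roots; quadratic formula: x = (2 ± √12)/2.
  ⇒ x = 1 - sqrt(3) ≈ -0.7321, 1 + sqrt(3) ≈ 2.7321

f''(x) = 12/(x^3 - 3*x^2 + 3*x - 1)
Second-derivative test at each critical point:
  f''(-0.7321) = -2.3094 < 0 → local maximum
  f''(2.7321) = 2.3094 > 0 → local minimum

Critical points: x = 1 - sqrt(3) ≈ -0.7321 (local maximum); x = 1 + sqrt(3) ≈ 2.7321 (local minimum)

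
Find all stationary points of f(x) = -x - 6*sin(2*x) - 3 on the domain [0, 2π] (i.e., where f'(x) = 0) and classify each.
f'(x) = 24*sin(x)^2 - 13

Solve f'(x) = 0 on [0, 2π]:
  f'(x) = 0 ⇔ cos(2*x) = -1/12, i.e. 2*x = ±arccos(-1/12) + 2nπ; keep the solutions lying in [0, 2π].
  ⇒ x = acos(-1/12)/2 ≈ 0.8271, pi - acos(-1/12)/2 ≈ 2.3145, acos(-1/12)/2 + pi ≈ 3.9687, -acos(-1/12)/2 + 2*pi ≈ 5.4561

f''(x) = 24*sin(2*x)
Second-derivative test at each critical point:
  f''(0.8271) = 23.9165 > 0 → local minimum
  f''(2.3145) = -23.9165 < 0 → local maximum
  f''(3.9687) = 23.9165 > 0 → local minimum
  f''(5.4561) = -23.9165 < 0 → local maximum

Critical points: x = acos(-1/12)/2 ≈ 0.8271 (local minimum); x = pi - acos(-1/12)/2 ≈ 2.3145 (local maximum); x = acos(-1/12)/2 + pi ≈ 3.9687 (local minimum); x = -acos(-1/12)/2 + 2*pi ≈ 5.4561 (local maximum)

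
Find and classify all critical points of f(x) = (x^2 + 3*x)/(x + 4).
f'(x) = (x^2 + 8*x + 12)/(x^2 + 8*x + 16)

Solve f'(x) = 0:
  f'(x) = (x + 2)*(x + 6)/(x + 4)^2; the denominator is positive wherever f is defined, so f'(x) = 0 ⇔ x^2 + 8*x + 12 = 0.
  Factor: x^2 + 8*x + 12 = (x + 2)*(x + 6) = 0.
  ⇒ x = -6, -2

f''(x) = 8/(x^3 + 12*x^2 + 48*x + 64)
Second-derivative test at each critical point:
  f''(-6) = -1 < 0 → local maximum
  f''(-2) = 1 > 0 → local minimum

Critical points: x = -6 (local maximum); x = -2 (local minimum)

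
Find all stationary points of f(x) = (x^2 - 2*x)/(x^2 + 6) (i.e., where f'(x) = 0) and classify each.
f'(x) = 2*(x^2 + 6*x - 6)/(x^4 + 12*x^2 + 36)

Solve f'(x) = 0:
  f'(x) = 2*(x^2 + 6*x - 6)/(x^2 + 6)^2; the denominator is positive wherever f is defined, so f'(x) = 0 ⇔ 2*x^2 + 12*x - 12 = 0.
  Factor: 2*x^2 + 12*x - 12 = 2*(x^2 + 6*x - 6); x^2 + 6*x - 6 = 0 has no rational roots; quadratic formula: x = (-6 ± √60)/2.
  ⇒ x = -sqrt(15) - 3 ≈ -6.8730, -3 + sqrt(15) ≈ 0.8730

f''(x) = 4*(-x^3 - 9*x^2 + 18*x + 18)/(x^6 + 18*x^4 + 108*x^2 + 216)
Second-derivative test at each critical point:
  f''(-6.8730) = -0.0055 < 0 → local maximum
  f''(0.8730) = 0.3388 > 0 → local minimum

Critical points: x = -sqrt(15) - 3 ≈ -6.8730 (local maximum); x = -3 + sqrt(15) ≈ 0.8730 (local minimum)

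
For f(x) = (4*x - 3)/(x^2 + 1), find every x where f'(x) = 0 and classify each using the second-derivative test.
f'(x) = 2*(-2*x^2 + 3*x + 2)/(x^4 + 2*x^2 + 1)

Solve f'(x) = 0:
  f'(x) = -2*(x - 2)*(2*x + 1)/(x^2 + 1)^2; the denominator is positive wherever f is defined, so f'(x) = 0 ⇔ -4*x^2 + 6*x + 4 = 0.
  Factor: -4*x^2 + 6*x + 4 = -2*(x - 2)*(2*x + 1) = 0.
  ⇒ x = -1/2, 2

f''(x) = 2*(4*x^2*(4*x - 3) + 3*(1 - 4*x)*(x^2 + 1))/(x^2 + 1)^3
Second-derivative test at each critical point:
  f''(-1/2) = 32/5 > 0 → local minimum
  f''(2) = -2/5 < 0 → local maximum

Critical points: x = -1/2 (local minimum); x = 2 (local maximum)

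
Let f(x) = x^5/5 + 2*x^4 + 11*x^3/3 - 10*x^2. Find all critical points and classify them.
f'(x) = x*(x^3 + 8*x^2 + 11*x - 20)

Solve f'(x) = 0:
  Factor: x^4 + 8*x^3 + 11*x^2 - 20*x = x*(x - 1)*(x + 4)*(x + 5) = 0.
  ⇒ x = -5, -4, 0, 1

f''(x) = 4*x^3 + 24*x^2 + 22*x - 20
Second-derivative test at each critical point:
  f''(-5) = -30 < 0 → local maximum
  f''(-4) = 20 > 0 → local minimum
  f''(0) = -20 < 0 → local maximum
  f''(1) = 30 > 0 → local minimum

Critical points: x = -5 (local maximum); x = -4 (local minimum); x = 0 (local maximum); x = 1 (local minimum)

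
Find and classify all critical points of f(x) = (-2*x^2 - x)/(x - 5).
f'(x) = (-2*x^2 + 20*x + 5)/(x^2 - 10*x + 25)

Solve f'(x) = 0:
  f'(x) = -(2*x^2 - 20*x - 5)/(x - 5)^2; the denominator is positive wherever f is defined, so f'(x) = 0 ⇔ -2*x^2 + 20*x + 5 = 0.
  2*x^2 - 20*x - 5 = 0 has no rational roots; quadratic formula: x = (20 ± √440)/4.
  ⇒ x = 5 - sqrt(110)/2 ≈ -0.2440, 5 + sqrt(110)/2 ≈ 10.2440

f''(x) = -110/(x^3 - 15*x^2 + 75*x - 125)
Second-derivative test at each critical point:
  f''(-0.2440) = 0.7628 > 0 → local minimum
  f''(10.2440) = -0.7628 < 0 → local maximum

Critical points: x = 5 - sqrt(110)/2 ≈ -0.2440 (local minimum); x = 5 + sqrt(110)/2 ≈ 10.2440 (local maximum)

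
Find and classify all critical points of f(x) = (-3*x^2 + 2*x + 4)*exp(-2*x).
f'(x) = 2*(3*x^2 - 5*x - 3)*exp(-2*x)

Solve f'(x) = 0:
  f'(x) = (6*x^2 - 10*x - 6)·exp(-2*x) and exp(-2*x) > 0 for every x, so f'(x) = 0 ⇔ 6*x^2 - 10*x - 6 = 0.
  Factor: 6*x^2 - 10*x - 6 = 2*(3*x^2 - 5*x - 3); 3*x^2 - 5*x - 3 = 0 has no rational roots; quadratic formula: x = (5 ± √61)/6.
  ⇒ x = 5/6 - sqrt(61)/6 ≈ -0.4684, 5/6 + sqrt(61)/6 ≈ 2.1350

f''(x) = 2*(-6*x^2 + 16*x + 1)*exp(-2*x)
Second-derivative test at each critical point:
  f''(-0.4684) = -39.8584 < 0 → local maximum
  f''(2.1350) = 0.2184 > 0 → local minimum

Critical points: x = 5/6 - sqrt(61)/6 ≈ -0.4684 (local maximum); x = 5/6 + sqrt(61)/6 ≈ 2.1350 (local minimum)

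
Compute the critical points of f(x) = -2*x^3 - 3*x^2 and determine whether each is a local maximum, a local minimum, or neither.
f'(x) = 6*x*(-x - 1)

Solve f'(x) = 0:
  Factor: -6*x^2 - 6*x = -6*x*(x + 1) = 0.
  ⇒ x = -1, 0

f''(x) = -12*x - 6
Second-derivative test at each critical point:
  f''(-1) = 6 > 0 → local minimum
  f''(0) = -6 < 0 → local maximum

Critical points: x = -1 (local minimum); x = 0 (local maximum)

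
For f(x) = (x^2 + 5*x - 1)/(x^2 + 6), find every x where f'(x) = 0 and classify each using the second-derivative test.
f'(x) = (-5*x^2 + 14*x + 30)/(x^4 + 12*x^2 + 36)

Solve f'(x) = 0:
  f'(x) = -(5*x^2 - 14*x - 30)/(x^2 + 6)^2; the denominator is positive wherever f is defined, so f'(x) = 0 ⇔ -5*x^2 + 14*x + 30 = 0.
  5*x^2 - 14*x - 30 = 0 has no rational roots; quadratic formula: x = (14 ± √796)/10.
  ⇒ x = 7/5 - sqrt(199)/5 ≈ -1.4213, 7/5 + sqrt(199)/5 ≈ 4.2213

f''(x) = 2*(5*x^3 - 21*x^2 - 90*x + 42)/(x^6 + 18*x^4 + 108*x^2 + 216)
Second-derivative test at each critical point:
  f''(-1.4213) = 0.4386 > 0 → local minimum
  f''(4.2213) = -0.0497 < 0 → local maximum

Critical points: x = 7/5 - sqrt(199)/5 ≈ -1.4213 (local minimum); x = 7/5 + sqrt(199)/5 ≈ 4.2213 (local maximum)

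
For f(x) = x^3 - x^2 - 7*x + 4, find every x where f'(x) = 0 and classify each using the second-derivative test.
f'(x) = 3*x^2 - 2*x - 7

Solve f'(x) = 0:
  3*x^2 - 2*x - 7 = 0 has no rational roots; quadratic formula: x = (2 ± √88)/6.
  ⇒ x = 1/3 - sqrt(22)/3 ≈ -1.2301, 1/3 + sqrt(22)/3 ≈ 1.8968

f''(x) = 6*x - 2
Second-derivative test at each critical point:
  f''(-1.2301) = -9.3808 < 0 → local maximum
  f''(1.8968) = 9.3808 > 0 → local minimum

Critical points: x = 1/3 - sqrt(22)/3 ≈ -1.2301 (local maximum); x = 1/3 + sqrt(22)/3 ≈ 1.8968 (local minimum)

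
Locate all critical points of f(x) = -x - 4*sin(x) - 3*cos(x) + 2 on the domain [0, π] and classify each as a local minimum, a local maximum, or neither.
f'(x) = 3*sin(x) - 4*cos(x) - 1

Solve f'(x) = 0 on [0, π]:
  f'(x) = 0 ⇔ 3*sin(x) - 4*cos(x) = 1. Write the left side as R·cos(x + φ) with R = √((-4)² + (-3)²) = 5, cos φ = -4/5, sin φ = -3/5; then cos(x + φ) = 1/5. Solve for x and keep the solutions lying in [0, π].
  ⇒ x = atan((3 + 8*sqrt(6))/(-4 + 6*sqrt(6))) ≈ 1.1287

f''(x) = 4*sin(x) + 3*cos(x)
Second-derivative test at each critical point:
  f''(1.1287) = 4.8990 > 0 → local minimum

Critical points: x = atan((3 + 8*sqrt(6))/(-4 + 6*sqrt(6))) ≈ 1.1287 (local minimum)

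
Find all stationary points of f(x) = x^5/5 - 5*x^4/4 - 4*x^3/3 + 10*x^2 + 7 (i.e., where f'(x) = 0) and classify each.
f'(x) = x*(x^3 - 5*x^2 - 4*x + 20)

Solve f'(x) = 0:
  Factor: x^4 - 5*x^3 - 4*x^2 + 20*x = x*(x - 5)*(x - 2)*(x + 2) = 0.
  ⇒ x = -2, 0, 2, 5

f''(x) = 4*x^3 - 15*x^2 - 8*x + 20
Second-derivative test at each critical point:
  f''(-2) = -56 < 0 → local maximum
  f''(0) = 20 > 0 → local minimum
  f''(2) = -24 < 0 → local maximum
  f''(5) = 105 > 0 → local minimum

Critical points: x = -2 (local maximum); x = 0 (local minimum); x = 2 (local maximum); x = 5 (local minimum)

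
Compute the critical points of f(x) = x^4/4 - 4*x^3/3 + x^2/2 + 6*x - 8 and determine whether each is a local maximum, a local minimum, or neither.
f'(x) = x^3 - 4*x^2 + x + 6

Solve f'(x) = 0:
  Factor: x^3 - 4*x^2 + x + 6 = (x - 3)*(x - 2)*(x + 1) = 0.
  ⇒ x = -1, 2, 3

f''(x) = 3*x^2 - 8*x + 1
Second-derivative test at each critical point:
  f''(-1) = 12 > 0 → local minimum
  f''(2) = -3 < 0 → local maximum
  f''(3) = 4 > 0 → local minimum

Critical points: x = -1 (local minimum); x = 2 (local maximum); x = 3 (local minimum)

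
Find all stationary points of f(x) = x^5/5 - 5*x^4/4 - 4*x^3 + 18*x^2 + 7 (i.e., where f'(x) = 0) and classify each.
f'(x) = x*(x^3 - 5*x^2 - 12*x + 36)

Solve f'(x) = 0:
  Factor: x^4 - 5*x^3 - 12*x^2 + 36*x = x*(x - 6)*(x - 2)*(x + 3) = 0.
  ⇒ x = -3, 0, 2, 6

f''(x) = 4*x^3 - 15*x^2 - 24*x + 36
Second-derivative test at each critical point:
  f''(-3) = -135 < 0 → local maximum
  f''(0) = 36 > 0 → local minimum
  f''(2) = -40 < 0 → local maximum
  f''(6) = 216 > 0 → local minimum

Critical points: x = -3 (local maximum); x = 0 (local minimum); x = 2 (local maximum); x = 6 (local minimum)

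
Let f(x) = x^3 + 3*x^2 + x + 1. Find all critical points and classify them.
f'(x) = 3*x^2 + 6*x + 1

Solve f'(x) = 0:
  3*x^2 + 6*x + 1 = 0 has no rational roots; quadratic formula: x = (-6 ± √24)/6.
  ⇒ x = -1 - sqrt(6)/3 ≈ -1.8165, -1 + sqrt(6)/3 ≈ -0.1835

f''(x) = 6*x + 6
Second-derivative test at each critical point:
  f''(-1.8165) = -4.8990 < 0 → local maximum
  f''(-0.1835) = 4.8990 > 0 → local minimum

Critical points: x = -1 - sqrt(6)/3 ≈ -1.8165 (local maximum); x = -1 + sqrt(6)/3 ≈ -0.1835 (local minimum)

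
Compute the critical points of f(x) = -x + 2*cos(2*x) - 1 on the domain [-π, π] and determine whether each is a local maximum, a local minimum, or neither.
f'(x) = -4*sin(2*x) - 1

Solve f'(x) = 0 on [-π, π]:
  f'(x) = 0 ⇔ sin(2*x) = -1/4, i.e. 2*x = arcsin(-1/4) + 2nπ or 2*x = π − arcsin(-1/4) + 2nπ; keep the solutions lying in [-π, π].
  ⇒ x = -pi/2 + asin(1/4)/2 ≈ -1.4445, -asin(1/4)/2 ≈ -0.1263, asin(1/4)/2 + pi/2 ≈ 1.6971, pi - asin(1/4)/2 ≈ 3.0153

f''(x) = -8*cos(2*x)
Second-derivative test at each critical point:
  f''(-1.4445) = 7.7460 > 0 → local minimum
  f''(-0.1263) = -7.7460 < 0 → local maximum
  f''(1.6971) = 7.7460 > 0 → local minimum
  f''(3.0153) = -7.7460 < 0 → local maximum

Critical points: x = -pi/2 + asin(1/4)/2 ≈ -1.4445 (local minimum); x = -asin(1/4)/2 ≈ -0.1263 (local maximum); x = asin(1/4)/2 + pi/2 ≈ 1.6971 (local minimum); x = pi - asin(1/4)/2 ≈ 3.0153 (local maximum)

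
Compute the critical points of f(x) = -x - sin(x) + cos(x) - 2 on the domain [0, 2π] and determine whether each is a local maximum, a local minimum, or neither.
f'(x) = -sqrt(2)*sin(x + pi/4) - 1

Solve f'(x) = 0 on [0, 2π]:
  f'(x) = 0 ⇔ -sin(x) - cos(x) = 1. Write the left side as R·cos(x + φ) with R = √((-1)² + 1²) = sqrt(2), cos φ = -sqrt(2)/2, sin φ = sqrt(2)/2; then cos(x + φ) = sqrt(2)/2. Solve for x and keep the solutions lying in [0, 2π].
  ⇒ x = pi ≈ 3.1416, 3*pi/2 ≈ 4.7124

f''(x) = sin(x) - cos(x)
Second-derivative test at each critical point:
  f''(3.1416) = 1 > 0 → local minimum
  f''(4.7124) = -1 < 0 → local maximum

Critical points: x = pi ≈ 3.1416 (local minimum); x = 3*pi/2 ≈ 4.7124 (local maximum)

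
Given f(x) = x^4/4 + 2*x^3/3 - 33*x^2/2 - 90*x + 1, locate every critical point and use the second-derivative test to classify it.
f'(x) = x^3 + 2*x^2 - 33*x - 90

Solve f'(x) = 0:
  Factor: x^3 + 2*x^2 - 33*x - 90 = (x - 6)*(x + 3)*(x + 5) = 0.
  ⇒ x = -5, -3, 6

f''(x) = 3*x^2 + 4*x - 33
Second-derivative test at each critical point:
  f''(-5) = 22 > 0 → local minimum
  f''(-3) = -18 < 0 → local maximum
  f''(6) = 99 > 0 → local minimum

Critical points: x = -5 (local minimum); x = -3 (local maximum); x = 6 (local minimum)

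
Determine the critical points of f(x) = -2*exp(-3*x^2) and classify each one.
f'(x) = 12*x*exp(-3*x^2)

Solve f'(x) = 0:
  f'(x) = (12*x)·exp(-3*x^2) and exp(-3*x^2) > 0 for every x, so f'(x) = 0 ⇔ 12*x = 0.
  12*x = 0.
  ⇒ x = 0

f''(x) = 12*(1 - 6*x^2)*exp(-3*x^2)
Second-derivative test at each critical point:
  f''(0) = 12 > 0 → local minimum

Critical points: x = 0 (local minimum)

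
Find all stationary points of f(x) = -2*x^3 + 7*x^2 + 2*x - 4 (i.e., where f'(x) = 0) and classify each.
f'(x) = -6*x^2 + 14*x + 2

Solve f'(x) = 0:
  Factor: -6*x^2 + 14*x + 2 = -2*(3*x^2 - 7*x - 1); 3*x^2 - 7*x - 1 = 0 has no rational roots; quadratic formula: x = (7 ± √61)/6.
  ⇒ x = 7/6 - sqrt(61)/6 ≈ -0.1350, 7/6 + sqrt(61)/6 ≈ 2.4684

f''(x) = 14 - 12*x
Second-derivative test at each critical point:
  f''(-0.1350) = 15.6205 > 0 → local minimum
  f''(2.4684) = -15.6205 < 0 → local maximum

Critical points: x = 7/6 - sqrt(61)/6 ≈ -0.1350 (local minimum); x = 7/6 + sqrt(61)/6 ≈ 2.4684 (local maximum)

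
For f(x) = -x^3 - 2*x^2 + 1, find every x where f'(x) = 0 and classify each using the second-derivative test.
f'(x) = x*(-3*x - 4)

Solve f'(x) = 0:
  Factor: -3*x^2 - 4*x = -x*(3*x + 4) = 0.
  ⇒ x = -4/3, 0

f''(x) = -6*x - 4
Second-derivative test at each critical point:
  f''(-4/3) = 4 > 0 → local minimum
  f''(0) = -4 < 0 → local maximum

Critical points: x = -4/3 (local minimum); x = 0 (local maximum)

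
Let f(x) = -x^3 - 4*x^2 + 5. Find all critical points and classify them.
f'(x) = x*(-3*x - 8)

Solve f'(x) = 0:
  Factor: -3*x^2 - 8*x = -x*(3*x + 8) = 0.
  ⇒ x = -8/3, 0

f''(x) = -6*x - 8
Second-derivative test at each critical point:
  f''(-8/3) = 8 > 0 → local minimum
  f''(0) = -8 < 0 → local maximum

Critical points: x = -8/3 (local minimum); x = 0 (local maximum)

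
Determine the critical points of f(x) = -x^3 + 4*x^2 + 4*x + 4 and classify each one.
f'(x) = -3*x^2 + 8*x + 4

Solve f'(x) = 0:
  3*x^2 - 8*x - 4 = 0 has no rational roots; quadratic formula: x = (8 ± √112)/6.
  ⇒ x = 4/3 - 2*sqrt(7)/3 ≈ -0.4305, 4/3 + 2*sqrt(7)/3 ≈ 3.0972

f''(x) = 8 - 6*x
Second-derivative test at each critical point:
  f''(-0.4305) = 10.5830 > 0 → local minimum
  f''(3.0972) = -10.5830 < 0 → local maximum

Critical points: x = 4/3 - 2*sqrt(7)/3 ≈ -0.4305 (local minimum); x = 4/3 + 2*sqrt(7)/3 ≈ 3.0972 (local maximum)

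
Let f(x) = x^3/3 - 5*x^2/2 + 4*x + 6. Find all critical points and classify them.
f'(x) = x^2 - 5*x + 4

Solve f'(x) = 0:
  Factor: x^2 - 5*x + 4 = (x - 4)*(x - 1) = 0.
  ⇒ x = 1, 4

f''(x) = 2*x - 5
Second-derivative test at each critical point:
  f''(1) = -3 < 0 → local maximum
  f''(4) = 3 > 0 → local minimum

Critical points: x = 1 (local maximum); x = 4 (local minimum)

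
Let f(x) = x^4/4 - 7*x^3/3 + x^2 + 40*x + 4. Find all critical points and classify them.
f'(x) = x^3 - 7*x^2 + 2*x + 40

Solve f'(x) = 0:
  Factor: x^3 - 7*x^2 + 2*x + 40 = (x - 5)*(x - 4)*(x + 2) = 0.
  ⇒ x = -2, 4, 5

f''(x) = 3*x^2 - 14*x + 2
Second-derivative test at each critical point:
  f''(-2) = 42 > 0 → local minimum
  f''(4) = -6 < 0 → local maximum
  f''(5) = 7 > 0 → local minimum

Critical points: x = -2 (local minimum); x = 4 (local maximum); x = 5 (local minimum)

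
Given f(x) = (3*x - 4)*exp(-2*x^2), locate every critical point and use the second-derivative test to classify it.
f'(x) = (-4*x*(3*x - 4) + 3)*exp(-2*x^2)

Solve f'(x) = 0:
  f'(x) = (-12*x^2 + 16*x + 3)·exp(-2*x^2) and exp(-2*x^2) > 0 for every x, so f'(x) = 0 ⇔ -12*x^2 + 16*x + 3 = 0.
  Factor: -12*x^2 + 16*x + 3 = -(2*x - 3)*(6*x + 1) = 0.
  ⇒ x = -1/6, 3/2

f''(x) = 4*(4*x^2*(3*x - 4) - 9*x + 4)*exp(-2*x^2)
Second-derivative test at each critical point:
  f''(-1/6) = 18.9192 > 0 → local minimum
  f''(3/2) = -0.2222 < 0 → local maximum

Critical points: x = -1/6 (local minimum); x = 3/2 (local maximum)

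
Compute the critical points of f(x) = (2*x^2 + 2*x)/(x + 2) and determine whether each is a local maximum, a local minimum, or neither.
f'(x) = 2*(x^2 + 4*x + 2)/(x^2 + 4*x + 4)

Solve f'(x) = 0:
  f'(x) = 2*(x^2 + 4*x + 2)/(x + 2)^2; the denominator is positive wherever f is defined, so f'(x) = 0 ⇔ 2*x^2 + 8*x + 4 = 0.
  Factor: 2*x^2 + 8*x + 4 = 2*(x^2 + 4*x + 2); x^2 + 4*x + 2 = 0 has no rational roots; quadratic formula: x = (-4 ± √8)/2.
  ⇒ x = -2 - sqrt(2) ≈ -3.4142, -2 + sqrt(2) ≈ -0.5858

f''(x) = 8/(x^3 + 6*x^2 + 12*x + 8)
Second-derivative test at each critical point:
  f''(-3.4142) = -2.8284 < 0 → local maximum
  f''(-0.5858) = 2.8284 > 0 → local minimum

Critical points: x = -2 - sqrt(2) ≈ -3.4142 (local maximum); x = -2 + sqrt(2) ≈ -0.5858 (local minimum)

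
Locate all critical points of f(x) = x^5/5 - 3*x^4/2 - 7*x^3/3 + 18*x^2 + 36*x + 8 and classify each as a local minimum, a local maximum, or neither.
f'(x) = x^4 - 6*x^3 - 7*x^2 + 36*x + 36

Solve f'(x) = 0:
  Factor: x^4 - 6*x^3 - 7*x^2 + 36*x + 36 = (x - 6)*(x - 3)*(x + 1)*(x + 2) = 0.
  ⇒ x = -2, -1, 3, 6

f''(x) = 4*x^3 - 18*x^2 - 14*x + 36
Second-derivative test at each critical point:
  f''(-2) = -40 < 0 → local maximum
  f''(-1) = 28 > 0 → local minimum
  f''(3) = -60 < 0 → local maximum
  f''(6) = 168 > 0 → local minimum

Critical points: x = -2 (local maximum); x = -1 (local minimum); x = 3 (local maximum); x = 6 (local minimum)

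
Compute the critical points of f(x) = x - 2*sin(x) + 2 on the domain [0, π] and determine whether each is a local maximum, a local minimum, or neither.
f'(x) = 1 - 2*cos(x)

Solve f'(x) = 0 on [0, π]:
  f'(x) = 0 ⇔ cos(x) = 1/2, i.e. x = ±arccos(1/2) + 2nπ; keep the solutions lying in [0, π].
  ⇒ x = pi/3 ≈ 1.0472

f''(x) = 2*sin(x)
Second-derivative test at each critical point:
  f''(1.0472) = 1.7321 > 0 → local minimum

Critical points: x = pi/3 ≈ 1.0472 (local minimum)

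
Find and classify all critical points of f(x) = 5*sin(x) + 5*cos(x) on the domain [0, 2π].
f'(x) = 5*sqrt(2)*cos(x + pi/4)

Solve f'(x) = 0 on [0, 2π]:
  f'(x) = 0 ⇔ 5*cos(x) = 5*sin(x) ⇔ tan(x) = 1, i.e. x = arctan(1) + nπ; keep the solutions lying in [0, 2π].
  ⇒ x = pi/4 ≈ 0.7854, 5*pi/4 ≈ 3.9270

f''(x) = -5*sqrt(2)*sin(x + pi/4)
Second-derivative test at each critical point:
  f''(0.7854) = -7.0711 < 0 → local maximum
  f''(3.9270) = 7.0711 > 0 → local minimum

Critical points: x = pi/4 ≈ 0.7854 (local maximum); x = 5*pi/4 ≈ 3.9270 (local minimum)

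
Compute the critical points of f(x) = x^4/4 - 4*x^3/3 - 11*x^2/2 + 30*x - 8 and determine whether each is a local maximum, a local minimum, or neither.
f'(x) = x^3 - 4*x^2 - 11*x + 30

Solve f'(x) = 0:
  Factor: x^3 - 4*x^2 - 11*x + 30 = (x - 5)*(x - 2)*(x + 3) = 0.
  ⇒ x = -3, 2, 5

f''(x) = 3*x^2 - 8*x - 11
Second-derivative test at each critical point:
  f''(-3) = 40 > 0 → local minimum
  f''(2) = -15 < 0 → local maximum
  f''(5) = 24 > 0 → local minimum

Critical points: x = -3 (local minimum); x = 2 (local maximum); x = 5 (local minimum)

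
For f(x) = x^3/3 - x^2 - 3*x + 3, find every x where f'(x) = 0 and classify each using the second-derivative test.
f'(x) = x^2 - 2*x - 3

Solve f'(x) = 0:
  Factor: x^2 - 2*x - 3 = (x - 3)*(x + 1) = 0.
  ⇒ x = -1, 3

f''(x) = 2*x - 2
Second-derivative test at each critical point:
  f''(-1) = -4 < 0 → local maximum
  f''(3) = 4 > 0 → local minimum

Critical points: x = -1 (local maximum); x = 3 (local minimum)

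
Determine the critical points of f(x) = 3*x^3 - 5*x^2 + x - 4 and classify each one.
f'(x) = 9*x^2 - 10*x + 1

Solve f'(x) = 0:
  Factor: 9*x^2 - 10*x + 1 = (x - 1)*(9*x - 1) = 0.
  ⇒ x = 1/9, 1

f''(x) = 18*x - 10
Second-derivative test at each critical point:
  f''(1/9) = -8 < 0 → local maximum
  f''(1) = 8 > 0 → local minimum

Critical points: x = 1/9 (local maximum); x = 1 (local minimum)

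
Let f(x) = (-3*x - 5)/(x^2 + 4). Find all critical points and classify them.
f'(x) = (3*x^2 + 10*x - 12)/(x^4 + 8*x^2 + 16)

Solve f'(x) = 0:
  f'(x) = (3*x^2 + 10*x - 12)/(x^2 + 4)^2; the denominator is positive wherever f is defined, so f'(x) = 0 ⇔ 3*x^2 + 10*x - 12 = 0.
  3*x^2 + 10*x - 12 = 0 has no rational roots; quadratic formula: x = (-10 ± √244)/6.
  ⇒ x = -sqrt(61)/3 - 5/3 ≈ -4.2701, -5/3 + sqrt(61)/3 ≈ 0.9367

f''(x) = 2*(-4*x^2*(3*x + 5) + (9*x + 5)*(x^2 + 4))/(x^2 + 4)^3
Second-derivative test at each critical point:
  f''(-4.2701) = -0.0316 < 0 → local maximum
  f''(0.9367) = 0.6566 > 0 → local minimum

Critical points: x = -sqrt(61)/3 - 5/3 ≈ -4.2701 (local maximum); x = -5/3 + sqrt(61)/3 ≈ 0.9367 (local minimum)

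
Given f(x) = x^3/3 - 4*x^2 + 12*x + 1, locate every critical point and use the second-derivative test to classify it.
f'(x) = x^2 - 8*x + 12

Solve f'(x) = 0:
  Factor: x^2 - 8*x + 12 = (x - 6)*(x - 2) = 0.
  ⇒ x = 2, 6

f''(x) = 2*x - 8
Second-derivative test at each critical point:
  f''(2) = -4 < 0 → local maximum
  f''(6) = 4 > 0 → local minimum

Critical points: x = 2 (local maximum); x = 6 (local minimum)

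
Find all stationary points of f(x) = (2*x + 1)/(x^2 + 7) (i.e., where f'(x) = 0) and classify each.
f'(x) = 2*(-x^2 - x + 7)/(x^4 + 14*x^2 + 49)

Solve f'(x) = 0:
  f'(x) = -2*(x^2 + x - 7)/(x^2 + 7)^2; the denominator is positive wherever f is defined, so f'(x) = 0 ⇔ -2*x^2 - 2*x + 14 = 0.
  Factor: -2*x^2 - 2*x + 14 = -2*(x^2 + x - 7); x^2 + x - 7 = 0 has no rational roots; quadratic formula: x = (-1 ± √29)/2.
  ⇒ x = -sqrt(29)/2 - 1/2 ≈ -3.1926, -1/2 + sqrt(29)/2 ≈ 2.1926

f''(x) = 2*(4*x^2*(2*x + 1) - (6*x + 1)*(x^2 + 7))/(x^2 + 7)^3
Second-derivative test at each critical point:
  f''(-3.1926) = 0.0364 > 0 → local minimum
  f''(2.1926) = -0.0773 < 0 → local maximum

Critical points: x = -sqrt(29)/2 - 1/2 ≈ -3.1926 (local minimum); x = -1/2 + sqrt(29)/2 ≈ 2.1926 (local maximum)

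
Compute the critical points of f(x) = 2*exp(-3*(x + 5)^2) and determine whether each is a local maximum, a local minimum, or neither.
f'(x) = 12*(-x - 5)*exp(-3*(x + 5)^2)

Solve f'(x) = 0:
  f'(x) = (-12*x - 60)·exp(-3*(x + 5)^2) and exp(-3*(x + 5)^2) > 0 for every x, so f'(x) = 0 ⇔ -12*x - 60 = 0.
  Factor: -12*x - 60 = -12*(x + 5) = 0.
  ⇒ x = -5

f''(x) = 12*(6*(x + 5)^2 - 1)*exp(-3*(x + 5)^2)
Second-derivative test at each critical point:
  f''(-5) = -12 < 0 → local maximum

Critical points: x = -5 (local maximum)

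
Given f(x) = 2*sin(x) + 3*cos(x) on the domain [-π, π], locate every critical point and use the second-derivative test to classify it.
f'(x) = -3*sin(x) + 2*cos(x)

Solve f'(x) = 0 on [-π, π]:
  f'(x) = 0 ⇔ 2*cos(x) = 3*sin(x) ⇔ tan(x) = 2/3, i.e. x = arctan(2/3) + nπ; keep the solutions lying in [-π, π].
  ⇒ x = -pi + atan(2/3) ≈ -2.5536, atan(2/3) ≈ 0.5880

f''(x) = -2*sin(x) - 3*cos(x)
Second-derivative test at each critical point:
  f''(-2.5536) = 3.6056 > 0 → local minimum
  f''(0.5880) = -3.6056 < 0 → local maximum

Critical points: x = -pi + atan(2/3) ≈ -2.5536 (local minimum); x = atan(2/3) ≈ 0.5880 (local maximum)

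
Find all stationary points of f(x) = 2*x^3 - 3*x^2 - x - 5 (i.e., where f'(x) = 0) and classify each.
f'(x) = 6*x^2 - 6*x - 1

Solve f'(x) = 0:
  6*x^2 - 6*x - 1 = 0 has no rational roots; quadratic formula: x = (6 ± √60)/12.
  ⇒ x = 1/2 - sqrt(15)/6 ≈ -0.1455, 1/2 + sqrt(15)/6 ≈ 1.1455

f''(x) = 12*x - 6
Second-derivative test at each critical point:
  f''(-0.1455) = -7.7460 < 0 → local maximum
  f''(1.1455) = 7.7460 > 0 → local minimum

Critical points: x = 1/2 - sqrt(15)/6 ≈ -0.1455 (local maximum); x = 1/2 + sqrt(15)/6 ≈ 1.1455 (local minimum)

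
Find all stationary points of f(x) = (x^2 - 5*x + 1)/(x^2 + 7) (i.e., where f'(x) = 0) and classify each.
f'(x) = (5*x^2 + 12*x - 35)/(x^4 + 14*x^2 + 49)

Solve f'(x) = 0:
  f'(x) = (5*x^2 + 12*x - 35)/(x^2 + 7)^2; the denominator is positive wherever f is defined, so f'(x) = 0 ⇔ 5*x^2 + 12*x - 35 = 0.
  5*x^2 + 12*x - 35 = 0 has no rational roots; quadratic formula: x = (-12 ± √844)/10.
  ⇒ x = -sqrt(211)/5 - 6/5 ≈ -4.1052, -6/5 + sqrt(211)/5 ≈ 1.7052

f''(x) = 2*(-5*x^3 - 18*x^2 + 105*x + 42)/(x^6 + 21*x^4 + 147*x^2 + 343)
Second-derivative test at each critical point:
  f''(-4.1052) = -0.0511 < 0 → local maximum
  f''(1.7052) = 0.2960 > 0 → local minimum

Critical points: x = -sqrt(211)/5 - 6/5 ≈ -4.1052 (local maximum); x = -6/5 + sqrt(211)/5 ≈ 1.7052 (local minimum)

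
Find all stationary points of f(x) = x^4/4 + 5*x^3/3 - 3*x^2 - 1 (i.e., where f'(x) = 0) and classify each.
f'(x) = x*(x^2 + 5*x - 6)

Solve f'(x) = 0:
  Factor: x^3 + 5*x^2 - 6*x = x*(x - 1)*(x + 6) = 0.
  ⇒ x = -6, 0, 1

f''(x) = 3*x^2 + 10*x - 6
Second-derivative test at each critical point:
  f''(-6) = 42 > 0 → local minimum
  f''(0) = -6 < 0 → local maximum
  f''(1) = 7 > 0 → local minimum

Critical points: x = -6 (local minimum); x = 0 (local maximum); x = 1 (local minimum)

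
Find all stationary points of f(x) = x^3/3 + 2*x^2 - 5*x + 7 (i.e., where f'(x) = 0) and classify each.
f'(x) = x^2 + 4*x - 5

Solve f'(x) = 0:
  Factor: x^2 + 4*x - 5 = (x - 1)*(x + 5) = 0.
  ⇒ x = -5, 1

f''(x) = 2*x + 4
Second-derivative test at each critical point:
  f''(-5) = -6 < 0 → local maximum
  f''(1) = 6 > 0 → local minimum

Critical points: x = -5 (local maximum); x = 1 (local minimum)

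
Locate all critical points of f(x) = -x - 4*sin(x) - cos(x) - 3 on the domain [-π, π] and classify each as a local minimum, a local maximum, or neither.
f'(x) = sin(x) - 4*cos(x) - 1

Solve f'(x) = 0 on [-π, π]:
  f'(x) = 0 ⇔ sin(x) - 4*cos(x) = 1. Write the left side as R·cos(x + φ) with R = √((-4)² + (-1)²) = sqrt(17), cos φ = -4*sqrt(17)/17, sin φ = -sqrt(17)/17; then cos(x + φ) = sqrt(17)/17. Solve for x and keep the solutions lying in [-π, π].
  ⇒ x = -pi + atan(15/8) ≈ -2.0608, pi/2 ≈ 1.5708

f''(x) = 4*sin(x) + cos(x)
Second-derivative test at each critical point:
  f''(-2.0608) = -4 < 0 → local maximum
  f''(1.5708) = 4 > 0 → local minimum

Critical points: x = -pi + atan(15/8) ≈ -2.0608 (local maximum); x = pi/2 ≈ 1.5708 (local minimum)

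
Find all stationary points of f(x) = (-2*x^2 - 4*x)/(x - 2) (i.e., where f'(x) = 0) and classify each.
f'(x) = 2*(-x^2 + 4*x + 4)/(x^2 - 4*x + 4)

Solve f'(x) = 0:
  f'(x) = -2*(x^2 - 4*x - 4)/(x - 2)^2; the denominator is positive wherever f is defined, so f'(x) = 0 ⇔ -2*x^2 + 8*x + 8 = 0.
  Factor: -2*x^2 + 8*x + 8 = -2*(x^2 - 4*x - 4); x^2 - 4*x - 4 = 0 has no rational roots; quadratic formula: x = (4 ± √32)/2.
  ⇒ x = 2 - 2*sqrt(2) ≈ -0.8284, 2 + 2*sqrt(2) ≈ 4.8284

f''(x) = -32/(x^3 - 6*x^2 + 12*x - 8)
Second-derivative test at each critical point:
  f''(-0.8284) = 1.4142 > 0 → local minimum
  f''(4.8284) = -1.4142 < 0 → local maximum

Critical points: x = 2 - 2*sqrt(2) ≈ -0.8284 (local minimum); x = 2 + 2*sqrt(2) ≈ 4.8284 (local maximum)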